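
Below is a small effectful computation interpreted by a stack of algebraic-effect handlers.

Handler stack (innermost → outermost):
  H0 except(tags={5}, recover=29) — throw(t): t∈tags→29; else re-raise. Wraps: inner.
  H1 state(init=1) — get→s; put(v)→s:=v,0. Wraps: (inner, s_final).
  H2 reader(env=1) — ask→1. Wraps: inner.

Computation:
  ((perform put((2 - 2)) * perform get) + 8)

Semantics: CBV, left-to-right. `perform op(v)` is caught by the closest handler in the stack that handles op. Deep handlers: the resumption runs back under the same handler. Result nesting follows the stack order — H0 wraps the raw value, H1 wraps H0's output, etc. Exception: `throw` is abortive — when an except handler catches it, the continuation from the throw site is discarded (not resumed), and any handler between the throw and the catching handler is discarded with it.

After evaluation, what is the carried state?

Answer: 0

Working:
put(0) @ H1 ⇒ s:=0
get @ H1 ⇒ 0
H0 returns 8
H1 returns (8, 0)
H2 returns (8, 0)
= (8, 0)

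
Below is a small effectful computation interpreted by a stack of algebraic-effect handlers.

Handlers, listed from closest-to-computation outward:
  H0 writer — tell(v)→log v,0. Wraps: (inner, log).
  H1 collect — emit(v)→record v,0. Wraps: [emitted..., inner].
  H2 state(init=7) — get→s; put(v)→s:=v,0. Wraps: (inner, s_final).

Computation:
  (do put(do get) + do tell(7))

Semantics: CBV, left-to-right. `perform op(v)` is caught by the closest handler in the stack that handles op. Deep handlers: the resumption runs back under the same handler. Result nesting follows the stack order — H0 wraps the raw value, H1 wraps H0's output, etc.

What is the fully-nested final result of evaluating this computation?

Evaluation trace:
get @ H2 ⇒ 7
put(7) @ H2 ⇒ s:=7
tell(7) @ H0 ⇒ log+=7
H0 returns (0, (7))
H1 returns [(0, (7))]
H2 returns ([(0, (7))], 7)
= ([(0, (7))], 7)

Answer: ([(0, (7))], 7)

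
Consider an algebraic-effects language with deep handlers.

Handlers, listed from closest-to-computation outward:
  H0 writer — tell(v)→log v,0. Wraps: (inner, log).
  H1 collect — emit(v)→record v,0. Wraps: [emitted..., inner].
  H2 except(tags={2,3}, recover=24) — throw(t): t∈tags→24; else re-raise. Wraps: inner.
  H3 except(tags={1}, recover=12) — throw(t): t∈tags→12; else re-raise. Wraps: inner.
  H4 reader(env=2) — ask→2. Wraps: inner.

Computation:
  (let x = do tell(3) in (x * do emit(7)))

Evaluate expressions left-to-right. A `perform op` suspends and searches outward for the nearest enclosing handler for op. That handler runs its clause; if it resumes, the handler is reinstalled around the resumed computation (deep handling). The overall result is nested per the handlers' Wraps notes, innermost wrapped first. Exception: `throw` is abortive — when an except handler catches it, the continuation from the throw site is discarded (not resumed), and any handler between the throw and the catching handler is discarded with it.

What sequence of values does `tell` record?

Answer: (3)

Step-by-step:
tell(3) @ H0 ⇒ log+=3
emit(7) @ H1 ⇒ out+=7
H0 returns (0, (3))
H1 returns [7, (0, (3))]
H2 returns [7, (0, (3))]
H3 returns [7, (0, (3))]
H4 returns [7, (0, (3))]
= [7, (0, (3))]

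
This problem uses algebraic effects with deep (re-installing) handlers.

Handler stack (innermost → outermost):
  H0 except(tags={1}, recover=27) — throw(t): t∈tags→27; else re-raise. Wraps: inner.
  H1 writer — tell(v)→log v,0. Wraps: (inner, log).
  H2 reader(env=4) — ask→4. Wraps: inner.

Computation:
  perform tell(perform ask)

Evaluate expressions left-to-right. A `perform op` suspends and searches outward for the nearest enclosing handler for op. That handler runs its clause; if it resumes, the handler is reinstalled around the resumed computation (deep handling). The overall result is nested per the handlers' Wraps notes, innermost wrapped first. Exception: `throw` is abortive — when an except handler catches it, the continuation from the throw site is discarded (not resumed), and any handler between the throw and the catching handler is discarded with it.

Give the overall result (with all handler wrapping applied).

Evaluation trace:
ask @ H2 ⇒ 4
tell(4) @ H1 ⇒ log+=4
H0 returns 0
H1 returns (0, (4))
H2 returns (0, (4))
= (0, (4))

Answer: (0, (4))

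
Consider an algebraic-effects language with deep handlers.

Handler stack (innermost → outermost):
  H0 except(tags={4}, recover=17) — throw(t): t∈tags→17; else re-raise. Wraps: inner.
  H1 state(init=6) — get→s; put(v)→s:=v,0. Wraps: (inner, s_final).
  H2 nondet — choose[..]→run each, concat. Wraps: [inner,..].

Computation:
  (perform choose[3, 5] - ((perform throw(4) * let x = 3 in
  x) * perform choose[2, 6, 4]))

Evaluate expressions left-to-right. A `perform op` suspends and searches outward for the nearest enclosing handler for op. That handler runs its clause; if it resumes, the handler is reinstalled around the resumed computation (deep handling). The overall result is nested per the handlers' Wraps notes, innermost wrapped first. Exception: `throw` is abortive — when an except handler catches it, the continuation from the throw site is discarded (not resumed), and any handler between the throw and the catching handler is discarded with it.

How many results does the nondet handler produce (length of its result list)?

Evaluation trace:
choose[3, 5] @ H2
  branch[0] choose=3:
    throw(4) @ H0 caught ⇒ 17
    H1 returns (17, 6)
    H2 returns [(17, 6)]
  branch[1] choose=5:
    throw(4) @ H0 caught ⇒ 17
    H1 returns (17, 6)
    H2 returns [(17, 6)]
= [(17, 6), (17, 6)]

Answer: 2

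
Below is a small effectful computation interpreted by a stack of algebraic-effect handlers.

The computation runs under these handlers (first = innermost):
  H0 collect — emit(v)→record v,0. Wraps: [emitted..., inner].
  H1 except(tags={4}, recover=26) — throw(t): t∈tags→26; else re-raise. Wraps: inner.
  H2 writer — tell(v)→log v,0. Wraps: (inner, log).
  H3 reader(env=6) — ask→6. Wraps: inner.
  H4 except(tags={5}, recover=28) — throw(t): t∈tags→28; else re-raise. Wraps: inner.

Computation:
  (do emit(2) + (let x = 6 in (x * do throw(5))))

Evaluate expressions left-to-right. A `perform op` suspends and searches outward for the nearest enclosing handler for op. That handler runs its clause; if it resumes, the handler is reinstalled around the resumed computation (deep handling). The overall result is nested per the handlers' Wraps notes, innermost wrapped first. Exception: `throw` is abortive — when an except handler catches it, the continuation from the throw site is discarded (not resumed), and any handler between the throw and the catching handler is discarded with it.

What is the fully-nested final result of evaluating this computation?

Answer: 28

Working:
emit(2) @ H0 ⇒ out+=2
throw(5) @ H1 re-raised
throw(5) @ H4 caught ⇒ 28
= 28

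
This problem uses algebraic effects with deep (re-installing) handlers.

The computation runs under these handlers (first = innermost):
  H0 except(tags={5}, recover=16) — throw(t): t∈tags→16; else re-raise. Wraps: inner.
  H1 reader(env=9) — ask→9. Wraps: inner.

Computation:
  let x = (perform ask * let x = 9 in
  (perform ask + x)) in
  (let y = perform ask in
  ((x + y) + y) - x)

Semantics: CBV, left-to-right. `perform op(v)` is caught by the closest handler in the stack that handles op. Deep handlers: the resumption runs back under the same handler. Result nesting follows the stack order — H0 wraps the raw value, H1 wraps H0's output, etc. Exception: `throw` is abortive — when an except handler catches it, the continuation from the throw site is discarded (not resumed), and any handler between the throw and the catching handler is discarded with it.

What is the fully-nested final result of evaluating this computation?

Answer: 18

Evaluation trace:
ask @ H1 ⇒ 9
ask @ H1 ⇒ 9
ask @ H1 ⇒ 9
H0 returns 18
H1 returns 18
= 18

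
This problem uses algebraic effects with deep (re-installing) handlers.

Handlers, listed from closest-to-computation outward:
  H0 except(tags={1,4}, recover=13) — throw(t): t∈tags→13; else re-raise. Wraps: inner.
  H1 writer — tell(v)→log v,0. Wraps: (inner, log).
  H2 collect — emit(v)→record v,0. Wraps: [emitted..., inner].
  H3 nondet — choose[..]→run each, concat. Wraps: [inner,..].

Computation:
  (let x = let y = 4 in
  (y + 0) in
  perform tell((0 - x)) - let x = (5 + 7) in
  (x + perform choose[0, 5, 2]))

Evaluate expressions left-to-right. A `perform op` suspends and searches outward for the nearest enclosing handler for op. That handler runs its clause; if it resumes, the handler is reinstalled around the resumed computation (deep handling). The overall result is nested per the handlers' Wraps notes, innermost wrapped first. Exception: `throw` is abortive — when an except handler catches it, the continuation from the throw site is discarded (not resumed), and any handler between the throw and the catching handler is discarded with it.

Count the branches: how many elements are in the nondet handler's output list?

Answer: 3

Step-by-step:
tell(-4) @ H1 ⇒ log+=-4
choose[0, 5, 2] @ H3
  branch[0] choose=0:
    H0 returns -12
    H1 returns (-12, (-4))
    H2 returns [(-12, (-4))]
    H3 returns [[(-12, (-4))]]
  branch[1] choose=5:
    H0 returns -17
    H1 returns (-17, (-4))
    H2 returns [(-17, (-4))]
    H3 returns [[(-17, (-4))]]
  branch[2] choose=2:
    H0 returns -14
    H1 returns (-14, (-4))
    H2 returns [(-14, (-4))]
    H3 returns [[(-14, (-4))]]
= [[(-12, (-4))], [(-17, (-4))], [(-14, (-4))]]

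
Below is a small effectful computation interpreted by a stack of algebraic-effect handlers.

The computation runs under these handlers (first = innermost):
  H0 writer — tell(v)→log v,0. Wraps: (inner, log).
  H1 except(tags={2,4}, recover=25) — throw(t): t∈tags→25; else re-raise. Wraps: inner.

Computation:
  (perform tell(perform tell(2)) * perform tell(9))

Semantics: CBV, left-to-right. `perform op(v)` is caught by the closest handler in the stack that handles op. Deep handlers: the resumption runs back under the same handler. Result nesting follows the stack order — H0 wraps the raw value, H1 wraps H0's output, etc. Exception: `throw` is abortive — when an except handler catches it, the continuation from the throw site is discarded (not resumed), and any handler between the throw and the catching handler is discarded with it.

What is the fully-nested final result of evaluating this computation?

Evaluation trace:
tell(2) @ H0 ⇒ log+=2
tell(0) @ H0 ⇒ log+=0
tell(9) @ H0 ⇒ log+=9
H0 returns (0, (2, 0, 9))
H1 returns (0, (2, 0, 9))
= (0, (2, 0, 9))

Answer: (0, (2, 0, 9))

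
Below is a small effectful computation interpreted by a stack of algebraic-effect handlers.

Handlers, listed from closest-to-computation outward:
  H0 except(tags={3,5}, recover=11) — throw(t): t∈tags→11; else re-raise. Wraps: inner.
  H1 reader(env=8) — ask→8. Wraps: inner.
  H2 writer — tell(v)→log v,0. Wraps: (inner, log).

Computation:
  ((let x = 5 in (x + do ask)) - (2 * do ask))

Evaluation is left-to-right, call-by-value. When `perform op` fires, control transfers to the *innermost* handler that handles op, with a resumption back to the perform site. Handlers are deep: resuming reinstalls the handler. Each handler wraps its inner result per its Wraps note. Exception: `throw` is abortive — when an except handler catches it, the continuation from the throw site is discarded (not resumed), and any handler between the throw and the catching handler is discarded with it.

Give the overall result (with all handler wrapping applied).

Working:
ask @ H1 ⇒ 8
ask @ H1 ⇒ 8
H0 returns -3
H1 returns -3
H2 returns (-3, ())
= (-3, ())

Answer: (-3, ())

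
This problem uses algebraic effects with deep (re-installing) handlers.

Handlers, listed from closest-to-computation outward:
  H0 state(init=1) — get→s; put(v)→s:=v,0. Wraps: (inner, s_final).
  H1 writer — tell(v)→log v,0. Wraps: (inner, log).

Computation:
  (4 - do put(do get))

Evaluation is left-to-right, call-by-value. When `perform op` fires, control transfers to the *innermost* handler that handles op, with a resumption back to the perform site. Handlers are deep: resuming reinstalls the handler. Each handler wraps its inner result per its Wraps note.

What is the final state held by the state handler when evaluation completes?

Answer: 1

Working:
get @ H0 ⇒ 1
put(1) @ H0 ⇒ s:=1
H0 returns (4, 1)
H1 returns ((4, 1), ())
= ((4, 1), ())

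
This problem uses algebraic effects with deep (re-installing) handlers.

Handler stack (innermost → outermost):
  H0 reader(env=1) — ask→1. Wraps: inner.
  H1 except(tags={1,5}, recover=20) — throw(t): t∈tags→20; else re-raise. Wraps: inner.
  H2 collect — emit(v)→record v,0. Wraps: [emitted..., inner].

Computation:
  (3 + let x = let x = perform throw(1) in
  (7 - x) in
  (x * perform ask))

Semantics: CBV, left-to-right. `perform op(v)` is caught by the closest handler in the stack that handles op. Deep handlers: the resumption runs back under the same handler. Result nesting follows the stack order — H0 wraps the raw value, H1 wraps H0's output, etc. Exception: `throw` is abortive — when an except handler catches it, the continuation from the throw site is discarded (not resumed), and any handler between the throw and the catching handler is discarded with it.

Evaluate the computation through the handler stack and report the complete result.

Working:
throw(1) @ H1 caught ⇒ 20
H2 returns [20]
= [20]

Answer: [20]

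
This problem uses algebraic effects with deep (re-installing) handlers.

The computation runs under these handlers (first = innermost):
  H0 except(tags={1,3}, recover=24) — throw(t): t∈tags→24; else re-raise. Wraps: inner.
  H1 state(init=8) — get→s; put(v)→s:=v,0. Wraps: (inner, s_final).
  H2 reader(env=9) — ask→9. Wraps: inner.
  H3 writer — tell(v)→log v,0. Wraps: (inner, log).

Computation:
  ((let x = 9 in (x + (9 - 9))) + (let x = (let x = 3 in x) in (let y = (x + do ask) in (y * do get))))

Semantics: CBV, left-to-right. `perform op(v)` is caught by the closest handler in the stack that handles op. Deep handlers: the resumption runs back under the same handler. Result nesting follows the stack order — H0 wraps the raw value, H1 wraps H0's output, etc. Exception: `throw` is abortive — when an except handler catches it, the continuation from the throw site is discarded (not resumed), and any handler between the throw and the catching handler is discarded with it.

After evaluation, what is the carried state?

Answer: 8

Working:
ask @ H2 ⇒ 9
get @ H1 ⇒ 8
H0 returns 105
H1 returns (105, 8)
H2 returns (105, 8)
H3 returns ((105, 8), ())
= ((105, 8), ())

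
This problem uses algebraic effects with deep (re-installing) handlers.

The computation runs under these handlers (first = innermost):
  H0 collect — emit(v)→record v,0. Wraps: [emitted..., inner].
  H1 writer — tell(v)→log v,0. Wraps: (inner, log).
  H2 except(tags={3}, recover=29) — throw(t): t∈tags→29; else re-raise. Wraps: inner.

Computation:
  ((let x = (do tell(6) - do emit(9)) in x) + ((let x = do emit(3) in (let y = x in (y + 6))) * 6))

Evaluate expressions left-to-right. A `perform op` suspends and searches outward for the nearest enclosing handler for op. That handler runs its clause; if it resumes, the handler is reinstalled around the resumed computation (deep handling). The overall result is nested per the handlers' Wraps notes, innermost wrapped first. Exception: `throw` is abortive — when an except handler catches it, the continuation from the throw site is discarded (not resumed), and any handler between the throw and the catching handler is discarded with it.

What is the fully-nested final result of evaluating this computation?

Working:
tell(6) @ H1 ⇒ log+=6
emit(9) @ H0 ⇒ out+=9
emit(3) @ H0 ⇒ out+=3
H0 returns [9, 3, 36]
H1 returns ([9, 3, 36], (6))
H2 returns ([9, 3, 36], (6))
= ([9, 3, 36], (6))

Answer: ([9, 3, 36], (6))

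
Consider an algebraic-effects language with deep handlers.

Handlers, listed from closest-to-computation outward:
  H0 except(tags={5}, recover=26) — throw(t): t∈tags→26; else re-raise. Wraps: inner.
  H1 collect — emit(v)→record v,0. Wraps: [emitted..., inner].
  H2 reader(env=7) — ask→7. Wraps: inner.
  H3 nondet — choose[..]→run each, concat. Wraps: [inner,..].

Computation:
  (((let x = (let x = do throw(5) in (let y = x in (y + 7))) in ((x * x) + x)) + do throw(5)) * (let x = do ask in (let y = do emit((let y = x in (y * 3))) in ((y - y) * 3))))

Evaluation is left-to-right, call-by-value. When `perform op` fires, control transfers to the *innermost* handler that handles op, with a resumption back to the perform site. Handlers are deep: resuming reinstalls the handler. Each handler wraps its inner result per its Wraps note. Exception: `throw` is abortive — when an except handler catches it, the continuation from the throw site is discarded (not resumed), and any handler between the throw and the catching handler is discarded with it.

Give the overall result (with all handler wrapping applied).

Step-by-step:
throw(5) @ H0 caught ⇒ 26
H1 returns [26]
H2 returns [26]
H3 returns [[26]]
= [[26]]

Answer: [[26]]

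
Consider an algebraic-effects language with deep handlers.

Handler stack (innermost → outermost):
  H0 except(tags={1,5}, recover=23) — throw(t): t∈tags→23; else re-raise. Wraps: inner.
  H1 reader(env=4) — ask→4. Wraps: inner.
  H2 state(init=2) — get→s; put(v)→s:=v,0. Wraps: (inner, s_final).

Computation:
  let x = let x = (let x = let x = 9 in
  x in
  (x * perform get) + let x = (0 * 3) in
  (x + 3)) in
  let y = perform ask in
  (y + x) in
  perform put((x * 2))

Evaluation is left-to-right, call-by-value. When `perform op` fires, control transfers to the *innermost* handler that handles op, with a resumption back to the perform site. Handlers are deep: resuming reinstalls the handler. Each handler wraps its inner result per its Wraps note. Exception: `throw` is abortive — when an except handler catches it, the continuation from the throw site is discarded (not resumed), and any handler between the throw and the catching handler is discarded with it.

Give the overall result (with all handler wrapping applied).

Answer: (0, 50)

Step-by-step:
get @ H2 ⇒ 2
ask @ H1 ⇒ 4
put(50) @ H2 ⇒ s:=50
H0 returns 0
H1 returns 0
H2 returns (0, 50)
= (0, 50)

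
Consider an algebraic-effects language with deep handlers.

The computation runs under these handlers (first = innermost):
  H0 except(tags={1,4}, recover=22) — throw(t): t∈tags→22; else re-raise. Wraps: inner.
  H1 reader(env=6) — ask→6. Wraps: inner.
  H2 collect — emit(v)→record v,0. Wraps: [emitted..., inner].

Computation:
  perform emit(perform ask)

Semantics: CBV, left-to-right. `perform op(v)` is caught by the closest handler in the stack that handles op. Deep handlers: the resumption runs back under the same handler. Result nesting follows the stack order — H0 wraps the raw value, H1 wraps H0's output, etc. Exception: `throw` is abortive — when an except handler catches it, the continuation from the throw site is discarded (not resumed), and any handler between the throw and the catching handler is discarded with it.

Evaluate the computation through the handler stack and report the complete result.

Step-by-step:
ask @ H1 ⇒ 6
emit(6) @ H2 ⇒ out+=6
H0 returns 0
H1 returns 0
H2 returns [6, 0]
= [6, 0]

Answer: [6, 0]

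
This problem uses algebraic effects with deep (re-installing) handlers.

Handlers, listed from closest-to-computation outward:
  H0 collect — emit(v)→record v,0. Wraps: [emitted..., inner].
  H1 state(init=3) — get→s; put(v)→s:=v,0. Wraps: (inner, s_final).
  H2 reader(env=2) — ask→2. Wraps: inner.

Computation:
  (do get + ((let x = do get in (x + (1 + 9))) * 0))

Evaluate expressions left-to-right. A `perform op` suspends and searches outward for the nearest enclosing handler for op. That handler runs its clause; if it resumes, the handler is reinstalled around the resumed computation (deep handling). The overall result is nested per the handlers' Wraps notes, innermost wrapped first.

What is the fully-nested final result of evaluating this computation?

Evaluation trace:
get @ H1 ⇒ 3
get @ H1 ⇒ 3
H0 returns [3]
H1 returns ([3], 3)
H2 returns ([3], 3)
= ([3], 3)

Answer: ([3], 3)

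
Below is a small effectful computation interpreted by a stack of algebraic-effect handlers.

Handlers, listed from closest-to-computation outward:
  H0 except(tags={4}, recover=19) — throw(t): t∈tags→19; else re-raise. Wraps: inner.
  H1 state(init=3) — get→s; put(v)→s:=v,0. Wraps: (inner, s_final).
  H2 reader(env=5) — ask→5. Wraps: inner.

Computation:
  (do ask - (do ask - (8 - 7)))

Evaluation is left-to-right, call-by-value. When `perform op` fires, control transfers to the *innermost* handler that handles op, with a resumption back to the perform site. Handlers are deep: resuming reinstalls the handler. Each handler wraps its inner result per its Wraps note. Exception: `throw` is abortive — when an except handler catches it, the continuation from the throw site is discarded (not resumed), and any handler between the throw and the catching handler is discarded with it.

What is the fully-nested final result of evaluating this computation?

Step-by-step:
ask @ H2 ⇒ 5
ask @ H2 ⇒ 5
H0 returns 1
H1 returns (1, 3)
H2 returns (1, 3)
= (1, 3)

Answer: (1, 3)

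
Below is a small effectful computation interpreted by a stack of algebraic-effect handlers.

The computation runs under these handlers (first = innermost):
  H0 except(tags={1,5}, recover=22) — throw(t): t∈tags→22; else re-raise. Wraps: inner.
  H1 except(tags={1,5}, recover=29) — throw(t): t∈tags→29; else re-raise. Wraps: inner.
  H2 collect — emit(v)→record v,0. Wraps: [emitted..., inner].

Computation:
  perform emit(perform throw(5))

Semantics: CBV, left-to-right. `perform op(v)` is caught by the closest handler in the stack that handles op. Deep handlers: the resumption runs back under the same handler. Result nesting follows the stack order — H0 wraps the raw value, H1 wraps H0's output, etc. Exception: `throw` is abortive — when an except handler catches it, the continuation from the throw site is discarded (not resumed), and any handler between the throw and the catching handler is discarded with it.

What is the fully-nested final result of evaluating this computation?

Answer: [22]

Working:
throw(5) @ H0 caught ⇒ 22
H1 returns 22
H2 returns [22]
= [22]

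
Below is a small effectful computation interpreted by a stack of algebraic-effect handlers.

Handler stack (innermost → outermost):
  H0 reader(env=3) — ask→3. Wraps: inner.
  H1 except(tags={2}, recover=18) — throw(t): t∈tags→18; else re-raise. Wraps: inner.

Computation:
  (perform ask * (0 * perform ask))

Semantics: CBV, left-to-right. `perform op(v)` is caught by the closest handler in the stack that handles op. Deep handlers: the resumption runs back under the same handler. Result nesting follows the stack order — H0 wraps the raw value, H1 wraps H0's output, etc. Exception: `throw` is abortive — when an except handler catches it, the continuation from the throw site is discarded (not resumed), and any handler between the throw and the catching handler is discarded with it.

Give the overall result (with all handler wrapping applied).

Answer: 0

Working:
ask @ H0 ⇒ 3
ask @ H0 ⇒ 3
H0 returns 0
H1 returns 0
= 0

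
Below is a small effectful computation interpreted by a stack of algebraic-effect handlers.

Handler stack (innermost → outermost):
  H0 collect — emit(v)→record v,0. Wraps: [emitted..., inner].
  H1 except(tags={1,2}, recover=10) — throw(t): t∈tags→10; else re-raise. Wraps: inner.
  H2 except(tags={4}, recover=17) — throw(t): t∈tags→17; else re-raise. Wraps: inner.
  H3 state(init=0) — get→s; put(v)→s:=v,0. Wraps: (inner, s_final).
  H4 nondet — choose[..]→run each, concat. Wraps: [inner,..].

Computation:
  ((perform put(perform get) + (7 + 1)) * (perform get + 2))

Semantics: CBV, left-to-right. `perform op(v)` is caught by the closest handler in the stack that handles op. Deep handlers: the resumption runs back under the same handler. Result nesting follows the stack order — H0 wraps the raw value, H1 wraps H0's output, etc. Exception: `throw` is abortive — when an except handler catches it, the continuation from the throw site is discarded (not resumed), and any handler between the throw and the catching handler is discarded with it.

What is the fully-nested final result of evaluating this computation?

Evaluation trace:
get @ H3 ⇒ 0
put(0) @ H3 ⇒ s:=0
get @ H3 ⇒ 0
H0 returns [16]
H1 returns [16]
H2 returns [16]
H3 returns ([16], 0)
H4 returns [([16], 0)]
= [([16], 0)]

Answer: [([16], 0)]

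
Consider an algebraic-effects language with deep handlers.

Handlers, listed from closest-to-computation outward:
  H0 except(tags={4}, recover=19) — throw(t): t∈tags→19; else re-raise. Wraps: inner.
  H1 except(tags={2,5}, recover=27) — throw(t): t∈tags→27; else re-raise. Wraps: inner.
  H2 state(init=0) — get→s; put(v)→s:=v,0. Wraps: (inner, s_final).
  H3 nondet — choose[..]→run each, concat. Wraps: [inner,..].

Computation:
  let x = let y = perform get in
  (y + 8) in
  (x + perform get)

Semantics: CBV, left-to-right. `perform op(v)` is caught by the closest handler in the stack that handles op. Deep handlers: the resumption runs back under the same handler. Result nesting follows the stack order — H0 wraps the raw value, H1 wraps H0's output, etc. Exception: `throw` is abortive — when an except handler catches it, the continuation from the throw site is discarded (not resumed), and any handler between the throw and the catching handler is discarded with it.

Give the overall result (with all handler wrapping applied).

Evaluation trace:
get @ H2 ⇒ 0
get @ H2 ⇒ 0
H0 returns 8
H1 returns 8
H2 returns (8, 0)
H3 returns [(8, 0)]
= [(8, 0)]

Answer: [(8, 0)]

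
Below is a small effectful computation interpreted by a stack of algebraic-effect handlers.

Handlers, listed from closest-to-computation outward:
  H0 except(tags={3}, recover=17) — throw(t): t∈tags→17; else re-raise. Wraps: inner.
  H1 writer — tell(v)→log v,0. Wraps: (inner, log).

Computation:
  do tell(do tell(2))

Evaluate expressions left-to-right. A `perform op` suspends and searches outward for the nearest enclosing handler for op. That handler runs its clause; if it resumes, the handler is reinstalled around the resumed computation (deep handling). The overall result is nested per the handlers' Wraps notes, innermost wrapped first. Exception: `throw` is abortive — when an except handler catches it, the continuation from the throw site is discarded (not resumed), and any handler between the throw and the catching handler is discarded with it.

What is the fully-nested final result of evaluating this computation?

Step-by-step:
tell(2) @ H1 ⇒ log+=2
tell(0) @ H1 ⇒ log+=0
H0 returns 0
H1 returns (0, (2, 0))
= (0, (2, 0))

Answer: (0, (2, 0))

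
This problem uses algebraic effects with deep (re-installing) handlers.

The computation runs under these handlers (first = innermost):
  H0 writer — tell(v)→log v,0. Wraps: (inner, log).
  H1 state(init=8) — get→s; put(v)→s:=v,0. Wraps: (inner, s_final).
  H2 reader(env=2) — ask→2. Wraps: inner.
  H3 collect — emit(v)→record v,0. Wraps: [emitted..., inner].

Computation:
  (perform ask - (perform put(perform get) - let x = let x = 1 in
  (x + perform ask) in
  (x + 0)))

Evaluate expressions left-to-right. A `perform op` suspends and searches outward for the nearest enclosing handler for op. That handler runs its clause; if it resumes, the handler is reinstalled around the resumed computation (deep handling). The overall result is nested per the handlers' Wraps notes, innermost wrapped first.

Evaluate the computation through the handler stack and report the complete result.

Answer: [((5, ()), 8)]

Evaluation trace:
ask @ H2 ⇒ 2
get @ H1 ⇒ 8
put(8) @ H1 ⇒ s:=8
ask @ H2 ⇒ 2
H0 returns (5, ())
H1 returns ((5, ()), 8)
H2 returns ((5, ()), 8)
H3 returns [((5, ()), 8)]
= [((5, ()), 8)]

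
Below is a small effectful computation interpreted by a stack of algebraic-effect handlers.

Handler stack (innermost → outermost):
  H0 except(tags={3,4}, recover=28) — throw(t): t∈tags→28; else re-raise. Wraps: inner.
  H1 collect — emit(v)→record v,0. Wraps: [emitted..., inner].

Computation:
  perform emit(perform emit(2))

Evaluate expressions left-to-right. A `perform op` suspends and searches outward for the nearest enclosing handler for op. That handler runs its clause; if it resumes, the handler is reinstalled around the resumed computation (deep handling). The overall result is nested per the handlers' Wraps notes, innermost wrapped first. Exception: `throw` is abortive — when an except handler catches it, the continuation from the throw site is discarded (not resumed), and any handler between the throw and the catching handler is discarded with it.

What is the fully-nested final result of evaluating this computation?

Answer: [2, 0, 0]

Evaluation trace:
emit(2) @ H1 ⇒ out+=2
emit(0) @ H1 ⇒ out+=0
H0 returns 0
H1 returns [2, 0, 0]
= [2, 0, 0]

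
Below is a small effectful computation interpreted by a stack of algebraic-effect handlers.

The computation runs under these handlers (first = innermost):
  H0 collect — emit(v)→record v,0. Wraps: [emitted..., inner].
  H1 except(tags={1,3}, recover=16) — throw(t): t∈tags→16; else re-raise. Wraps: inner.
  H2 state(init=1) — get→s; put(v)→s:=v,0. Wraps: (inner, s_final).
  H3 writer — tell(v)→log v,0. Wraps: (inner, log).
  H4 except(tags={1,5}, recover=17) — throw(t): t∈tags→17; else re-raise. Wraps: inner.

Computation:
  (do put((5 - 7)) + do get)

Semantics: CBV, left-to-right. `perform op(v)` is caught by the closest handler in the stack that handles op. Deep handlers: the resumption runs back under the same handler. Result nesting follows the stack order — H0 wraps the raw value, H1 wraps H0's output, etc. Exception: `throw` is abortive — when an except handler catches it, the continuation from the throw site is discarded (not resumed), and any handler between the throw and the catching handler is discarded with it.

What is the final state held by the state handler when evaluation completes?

Answer: -2

Step-by-step:
put(-2) @ H2 ⇒ s:=-2
get @ H2 ⇒ -2
H0 returns [-2]
H1 returns [-2]
H2 returns ([-2], -2)
H3 returns (([-2], -2), ())
H4 returns (([-2], -2), ())
= (([-2], -2), ())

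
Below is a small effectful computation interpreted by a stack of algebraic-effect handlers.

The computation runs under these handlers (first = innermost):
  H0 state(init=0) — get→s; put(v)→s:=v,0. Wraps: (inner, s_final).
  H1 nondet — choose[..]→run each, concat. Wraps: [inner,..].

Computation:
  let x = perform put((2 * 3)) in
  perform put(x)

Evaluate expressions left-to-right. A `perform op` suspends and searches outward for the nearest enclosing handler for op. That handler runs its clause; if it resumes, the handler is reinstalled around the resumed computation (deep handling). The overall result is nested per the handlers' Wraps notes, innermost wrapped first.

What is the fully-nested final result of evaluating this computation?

Answer: [(0, 0)]

Evaluation trace:
put(6) @ H0 ⇒ s:=6
put(0) @ H0 ⇒ s:=0
H0 returns (0, 0)
H1 returns [(0, 0)]
= [(0, 0)]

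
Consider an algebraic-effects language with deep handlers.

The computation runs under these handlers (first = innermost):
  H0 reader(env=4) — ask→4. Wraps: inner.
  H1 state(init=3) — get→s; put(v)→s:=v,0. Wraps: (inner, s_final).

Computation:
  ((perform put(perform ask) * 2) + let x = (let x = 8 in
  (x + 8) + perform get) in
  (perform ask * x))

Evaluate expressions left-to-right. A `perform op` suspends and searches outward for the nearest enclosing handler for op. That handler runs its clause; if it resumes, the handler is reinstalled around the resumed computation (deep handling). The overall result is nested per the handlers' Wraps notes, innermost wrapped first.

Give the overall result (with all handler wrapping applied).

Answer: (80, 4)

Step-by-step:
ask @ H0 ⇒ 4
put(4) @ H1 ⇒ s:=4
get @ H1 ⇒ 4
ask @ H0 ⇒ 4
H0 returns 80
H1 returns (80, 4)
= (80, 4)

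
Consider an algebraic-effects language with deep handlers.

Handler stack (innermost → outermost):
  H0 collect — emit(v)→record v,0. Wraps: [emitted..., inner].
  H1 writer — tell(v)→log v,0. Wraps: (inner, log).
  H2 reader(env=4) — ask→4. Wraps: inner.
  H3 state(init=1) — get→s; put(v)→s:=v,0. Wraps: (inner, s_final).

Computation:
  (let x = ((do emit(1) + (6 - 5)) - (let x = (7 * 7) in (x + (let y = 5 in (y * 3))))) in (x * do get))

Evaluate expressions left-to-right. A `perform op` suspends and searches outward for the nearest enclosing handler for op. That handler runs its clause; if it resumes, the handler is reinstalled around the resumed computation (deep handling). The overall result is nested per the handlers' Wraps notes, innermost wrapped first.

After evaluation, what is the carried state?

Answer: 1

Step-by-step:
emit(1) @ H0 ⇒ out+=1
get @ H3 ⇒ 1
H0 returns [1, -63]
H1 returns ([1, -63], ())
H2 returns ([1, -63], ())
H3 returns (([1, -63], ()), 1)
= (([1, -63], ()), 1)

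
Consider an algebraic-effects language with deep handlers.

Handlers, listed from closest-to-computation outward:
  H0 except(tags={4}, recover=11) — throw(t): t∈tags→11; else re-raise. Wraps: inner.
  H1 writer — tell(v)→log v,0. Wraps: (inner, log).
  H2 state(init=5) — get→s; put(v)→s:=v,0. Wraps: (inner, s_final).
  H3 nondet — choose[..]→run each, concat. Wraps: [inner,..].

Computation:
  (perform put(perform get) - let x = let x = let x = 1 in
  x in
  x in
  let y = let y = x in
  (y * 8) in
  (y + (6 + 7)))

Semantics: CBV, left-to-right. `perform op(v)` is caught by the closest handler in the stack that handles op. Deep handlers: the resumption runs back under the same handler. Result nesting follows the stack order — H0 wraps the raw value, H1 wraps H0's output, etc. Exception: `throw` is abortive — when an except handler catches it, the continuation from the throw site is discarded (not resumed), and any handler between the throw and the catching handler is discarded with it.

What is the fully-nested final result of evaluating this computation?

Evaluation trace:
get @ H2 ⇒ 5
put(5) @ H2 ⇒ s:=5
H0 returns -21
H1 returns (-21, ())
H2 returns ((-21, ()), 5)
H3 returns [((-21, ()), 5)]
= [((-21, ()), 5)]

Answer: [((-21, ()), 5)]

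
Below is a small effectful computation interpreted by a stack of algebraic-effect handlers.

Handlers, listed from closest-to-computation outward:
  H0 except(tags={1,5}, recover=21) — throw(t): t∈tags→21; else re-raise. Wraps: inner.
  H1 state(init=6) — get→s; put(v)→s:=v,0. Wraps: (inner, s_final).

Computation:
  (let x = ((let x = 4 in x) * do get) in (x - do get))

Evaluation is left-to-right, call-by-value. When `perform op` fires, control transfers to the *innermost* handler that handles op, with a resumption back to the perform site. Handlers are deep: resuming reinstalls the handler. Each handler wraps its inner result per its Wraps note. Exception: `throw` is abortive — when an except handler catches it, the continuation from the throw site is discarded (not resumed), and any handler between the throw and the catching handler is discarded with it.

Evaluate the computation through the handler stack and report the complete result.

Step-by-step:
get @ H1 ⇒ 6
get @ H1 ⇒ 6
H0 returns 18
H1 returns (18, 6)
= (18, 6)

Answer: (18, 6)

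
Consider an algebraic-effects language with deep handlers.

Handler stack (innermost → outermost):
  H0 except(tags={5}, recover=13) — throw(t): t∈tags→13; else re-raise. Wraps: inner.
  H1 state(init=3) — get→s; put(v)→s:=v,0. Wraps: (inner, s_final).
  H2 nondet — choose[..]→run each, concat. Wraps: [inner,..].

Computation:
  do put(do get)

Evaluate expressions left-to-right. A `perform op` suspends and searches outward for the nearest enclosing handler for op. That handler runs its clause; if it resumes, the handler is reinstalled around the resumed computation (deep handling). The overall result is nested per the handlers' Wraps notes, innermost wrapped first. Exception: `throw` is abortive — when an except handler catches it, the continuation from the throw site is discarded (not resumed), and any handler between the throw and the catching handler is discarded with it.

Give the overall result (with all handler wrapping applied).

Step-by-step:
get @ H1 ⇒ 3
put(3) @ H1 ⇒ s:=3
H0 returns 0
H1 returns (0, 3)
H2 returns [(0, 3)]
= [(0, 3)]

Answer: [(0, 3)]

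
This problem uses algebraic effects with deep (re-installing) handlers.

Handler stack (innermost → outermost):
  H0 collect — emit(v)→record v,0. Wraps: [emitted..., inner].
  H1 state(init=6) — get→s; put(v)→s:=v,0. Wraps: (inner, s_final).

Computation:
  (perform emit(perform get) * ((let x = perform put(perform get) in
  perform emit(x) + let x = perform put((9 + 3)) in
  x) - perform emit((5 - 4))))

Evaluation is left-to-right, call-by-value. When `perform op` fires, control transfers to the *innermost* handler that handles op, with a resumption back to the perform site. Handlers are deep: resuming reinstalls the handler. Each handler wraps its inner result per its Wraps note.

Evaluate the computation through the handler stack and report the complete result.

Evaluation trace:
get @ H1 ⇒ 6
emit(6) @ H0 ⇒ out+=6
get @ H1 ⇒ 6
put(6) @ H1 ⇒ s:=6
emit(0) @ H0 ⇒ out+=0
put(12) @ H1 ⇒ s:=12
emit(1) @ H0 ⇒ out+=1
H0 returns [6, 0, 1, 0]
H1 returns ([6, 0, 1, 0], 12)
= ([6, 0, 1, 0], 12)

Answer: ([6, 0, 1, 0], 12)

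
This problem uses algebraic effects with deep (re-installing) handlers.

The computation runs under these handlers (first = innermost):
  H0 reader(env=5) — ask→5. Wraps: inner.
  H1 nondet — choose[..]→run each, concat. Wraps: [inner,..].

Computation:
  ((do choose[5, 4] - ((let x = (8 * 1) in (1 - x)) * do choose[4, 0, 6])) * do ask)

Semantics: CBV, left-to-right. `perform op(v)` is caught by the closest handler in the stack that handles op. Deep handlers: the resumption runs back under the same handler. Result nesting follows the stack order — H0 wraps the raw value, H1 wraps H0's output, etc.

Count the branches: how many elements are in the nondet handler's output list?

Step-by-step:
choose[5, 4] @ H1
  branch[0] choose=5:
    choose[4, 0, 6] @ H1
      branch[0] choose=4:
        ask @ H0 ⇒ 5
        H0 returns 165
        H1 returns [165]
      branch[1] choose=0:
        ask @ H0 ⇒ 5
        H0 returns 25
        H1 returns [25]
      branch[2] choose=6:
        ask @ H0 ⇒ 5
        H0 returns 235
        H1 returns [235]
  branch[1] choose=4:
    choose[4, 0, 6] @ H1
      branch[0] choose=4:
        ask @ H0 ⇒ 5
        H0 returns 160
        H1 returns [160]
      branch[1] choose=0:
        ask @ H0 ⇒ 5
        H0 returns 20
        H1 returns [20]
      branch[2] choose=6:
        ask @ H0 ⇒ 5
        H0 returns 230
        H1 returns [230]
= [165, 25, 235, 160, 20, 230]

Answer: 6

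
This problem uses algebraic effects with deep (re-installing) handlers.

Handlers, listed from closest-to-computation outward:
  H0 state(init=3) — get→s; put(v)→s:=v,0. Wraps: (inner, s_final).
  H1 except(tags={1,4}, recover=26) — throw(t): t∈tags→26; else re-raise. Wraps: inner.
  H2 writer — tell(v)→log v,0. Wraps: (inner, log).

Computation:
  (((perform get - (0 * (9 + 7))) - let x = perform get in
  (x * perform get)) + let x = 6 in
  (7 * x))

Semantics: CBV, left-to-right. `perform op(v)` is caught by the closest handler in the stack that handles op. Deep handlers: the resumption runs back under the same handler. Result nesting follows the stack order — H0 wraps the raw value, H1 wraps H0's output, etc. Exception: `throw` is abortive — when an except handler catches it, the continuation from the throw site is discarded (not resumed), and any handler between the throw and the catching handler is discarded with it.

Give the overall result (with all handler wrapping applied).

Working:
get @ H0 ⇒ 3
get @ H0 ⇒ 3
get @ H0 ⇒ 3
H0 returns (36, 3)
H1 returns (36, 3)
H2 returns ((36, 3), ())
= ((36, 3), ())

Answer: ((36, 3), ())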